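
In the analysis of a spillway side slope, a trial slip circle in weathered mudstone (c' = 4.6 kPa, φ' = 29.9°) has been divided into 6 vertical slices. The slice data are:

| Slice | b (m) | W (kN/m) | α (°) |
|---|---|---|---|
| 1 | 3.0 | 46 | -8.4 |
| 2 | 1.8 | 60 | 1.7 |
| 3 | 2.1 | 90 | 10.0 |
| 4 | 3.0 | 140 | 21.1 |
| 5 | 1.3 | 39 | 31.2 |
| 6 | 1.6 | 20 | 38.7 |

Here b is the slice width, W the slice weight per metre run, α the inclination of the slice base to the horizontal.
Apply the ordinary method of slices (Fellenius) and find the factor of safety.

FS = 2.97

Ordinary method of slices: FS = Σ[c'·Δl_i + (W_i cosα_i)·tanφ'] / Σ W_i sinα_i, with Δl_i = b_i / cosα_i.
Slice 1: Δl = 3.0/cos(-8.4°) = 3.033 m; N'_1 = 46·cos(-8.4°) = 45.5; c'Δl = 13.95; W sinα = -6.7
Slice 2: Δl = 1.8/cos1.7° = 1.801 m; N'_2 = 60·cos1.7° = 60.0; c'Δl = 8.28; W sinα = 1.8
Slice 3: Δl = 2.1/cos10.0° = 2.132 m; N'_3 = 90·cos10.0° = 88.6; c'Δl = 9.81; W sinα = 15.6
Slice 4: Δl = 3.0/cos21.1° = 3.216 m; N'_4 = 140·cos21.1° = 130.6; c'Δl = 14.79; W sinα = 50.4
Slice 5: Δl = 1.3/cos31.2° = 1.520 m; N'_5 = 39·cos31.2° = 33.4; c'Δl = 6.99; W sinα = 20.2
Slice 6: Δl = 1.6/cos38.7° = 2.050 m; N'_6 = 20·cos38.7° = 15.6; c'Δl = 9.43; W sinα = 12.5
Σc'Δl = 63.3 kN/m; ΣN' = 373.7 kN/m; ΣW sinα = 93.8 kN/m
Resisting = 63.3 + 373.7·tan29.9° = 63.3 + 214.9 = 278.1 kN/m
FS = 278.1 / 93.8 = 2.965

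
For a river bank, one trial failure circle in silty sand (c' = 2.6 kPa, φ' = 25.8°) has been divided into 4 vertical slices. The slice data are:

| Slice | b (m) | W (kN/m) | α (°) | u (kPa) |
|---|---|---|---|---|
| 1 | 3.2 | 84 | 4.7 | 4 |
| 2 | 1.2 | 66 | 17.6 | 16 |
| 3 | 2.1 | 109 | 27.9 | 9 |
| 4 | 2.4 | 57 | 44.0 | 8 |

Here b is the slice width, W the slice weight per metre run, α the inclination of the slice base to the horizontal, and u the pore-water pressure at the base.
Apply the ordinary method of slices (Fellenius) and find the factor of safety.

FS = 1.06

Ordinary method of slices: FS = Σ[c'·Δl_i + (W_i cosα_i − u_i·Δl_i)·tanφ'] / Σ W_i sinα_i, with Δl_i = b_i / cosα_i.
Slice 1: Δl = 3.2/cos4.7° = 3.211 m; N'_1 = 84·cos4.7° − 4·3.211 = 70.9; c'Δl = 8.35; W sinα = 6.9
Slice 2: Δl = 1.2/cos17.6° = 1.259 m; N'_2 = 66·cos17.6° − 16·1.259 = 42.8; c'Δl = 3.27; W sinα = 20.0
Slice 3: Δl = 2.1/cos27.9° = 2.376 m; N'_3 = 109·cos27.9° − 9·2.376 = 74.9; c'Δl = 6.18; W sinα = 51.0
Slice 4: Δl = 2.4/cos44.0° = 3.336 m; N'_4 = 57·cos44.0° − 8·3.336 = 14.3; c'Δl = 8.67; W sinα = 39.6
Σc'Δl = 26.5 kN/m; ΣN' = 202.9 kN/m; ΣW sinα = 117.4 kN/m
Resisting = 26.5 + 202.9·tan25.8° = 26.5 + 98.1 = 124.6 kN/m
FS = 124.6 / 117.4 = 1.061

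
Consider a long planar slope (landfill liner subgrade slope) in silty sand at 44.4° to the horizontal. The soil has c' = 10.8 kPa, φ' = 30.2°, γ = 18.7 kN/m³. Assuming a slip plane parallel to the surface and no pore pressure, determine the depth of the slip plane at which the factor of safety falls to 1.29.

Setting FS = 1.29 in FS = [c' + γz cos²β tanφ'] / [γz sinβ cosβ] and solving for z:
z = c' / [γ cosβ (FS·sinβ − cosβ·tanφ')]
  = 10.8 / [18.7·cos44.4°·(1.29·sin44.4° − cos44.4°·tan30.2°)]
  = 10.8 / [18.7·0.7145·(1.29·0.6997 − 0.7145·0.5820)]
  = 10.8 / 6.5031 = 1.661 m

z = 1.66 m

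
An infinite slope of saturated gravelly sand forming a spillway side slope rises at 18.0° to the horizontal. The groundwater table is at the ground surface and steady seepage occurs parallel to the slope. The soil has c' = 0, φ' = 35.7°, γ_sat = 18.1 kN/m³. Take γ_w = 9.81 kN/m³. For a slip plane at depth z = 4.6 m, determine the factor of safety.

With seepage parallel to the slope and the water table at the surface, the effective normal stress on the slip plane uses the buoyant unit weight γ' = γ_sat − γ_w while the driving shear stress uses γ_sat:
FS = [c' + γ' z cos²β tanφ'] / [γ_sat z sinβ cosβ]
(For c' = 0 this reduces to FS = (γ'/γ_sat)·tanφ'/tanβ.)
γ' = 18.1 − 9.81 = 8.29 kN/m³
Numerator = 0.0 + 8.29·4.6·cos²18.0°·tan35.7° = 0.0 + 8.29·4.6·0.9045·0.7186 = 24.785 kPa
Denominator = 18.1·4.6·sin18.0°·cos18.0° = 18.1·4.6·0.3090·0.9511 = 24.470 kPa
FS = 24.785 / 24.470 = 1.013

FS = 1.01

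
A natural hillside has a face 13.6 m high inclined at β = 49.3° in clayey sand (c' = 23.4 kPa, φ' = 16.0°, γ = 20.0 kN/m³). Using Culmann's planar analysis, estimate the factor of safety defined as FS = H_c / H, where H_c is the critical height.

H_c = (4c'/γ) · sinβ cosφ' / [1 − cos(β − φ')]
    = (4·23.4/20.0) · sin49.3°·cos16.0° / [1 − cos33.3°]
    = 4.680 · 0.7288 / 0.1642 = 20.77 m
FS = H_c / H = 20.77 / 13.6 = 1.527

FS = 1.53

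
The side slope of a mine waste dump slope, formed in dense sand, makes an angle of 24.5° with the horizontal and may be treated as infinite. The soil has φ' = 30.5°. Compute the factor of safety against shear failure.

For a dry cohesionless infinite slope the factor of safety is FS = tanφ' / tanβ.
FS = tan30.5° / tan24.5° = 0.5890 / 0.4557 = 1.293

FS = 1.29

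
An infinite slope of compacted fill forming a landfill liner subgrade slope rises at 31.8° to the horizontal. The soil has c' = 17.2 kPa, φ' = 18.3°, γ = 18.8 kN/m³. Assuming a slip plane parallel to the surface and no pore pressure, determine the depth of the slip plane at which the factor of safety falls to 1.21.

z = 3.02 m

Setting FS = 1.21 in FS = [c' + γz cos²β tanφ'] / [γz sinβ cosβ] and solving for z:
z = c' / [γ cosβ (FS·sinβ − cosβ·tanφ')]
  = 17.2 / [18.8·cos31.8°·(1.21·sin31.8° − cos31.8°·tan18.3°)]
  = 17.2 / [18.8·0.8499·(1.21·0.5270 − 0.8499·0.3307)]
  = 17.2 / 5.6968 = 3.019 m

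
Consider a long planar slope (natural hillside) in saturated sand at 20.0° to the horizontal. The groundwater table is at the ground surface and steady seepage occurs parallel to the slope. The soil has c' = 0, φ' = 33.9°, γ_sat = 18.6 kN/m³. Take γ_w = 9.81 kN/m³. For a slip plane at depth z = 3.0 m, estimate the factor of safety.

FS = 0.87

With seepage parallel to the slope and the water table at the surface, the effective normal stress on the slip plane uses the buoyant unit weight γ' = γ_sat − γ_w while the driving shear stress uses γ_sat:
FS = [c' + γ' z cos²β tanφ'] / [γ_sat z sinβ cosβ]
(For c' = 0 this reduces to FS = (γ'/γ_sat)·tanφ'/tanβ.)
γ' = 18.6 − 9.81 = 8.79 kN/m³
Numerator = 0.0 + 8.79·3.0·cos²20.0°·tan33.9° = 0.0 + 8.79·3.0·0.8830·0.6720 = 15.647 kPa
Denominator = 18.6·3.0·sin20.0°·cos20.0° = 18.6·3.0·0.3420·0.9397 = 17.934 kPa
FS = 15.647 / 17.934 = 0.872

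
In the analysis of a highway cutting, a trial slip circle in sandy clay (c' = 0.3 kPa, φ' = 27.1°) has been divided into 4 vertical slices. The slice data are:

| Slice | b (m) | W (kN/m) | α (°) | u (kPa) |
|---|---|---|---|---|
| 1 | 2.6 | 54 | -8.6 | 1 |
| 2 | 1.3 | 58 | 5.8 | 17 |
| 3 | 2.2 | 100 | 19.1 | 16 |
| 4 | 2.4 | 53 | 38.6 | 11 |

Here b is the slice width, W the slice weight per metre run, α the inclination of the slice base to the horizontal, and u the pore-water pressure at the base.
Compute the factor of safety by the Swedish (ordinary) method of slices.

Ordinary method of slices: FS = Σ[c'·Δl_i + (W_i cosα_i − u_i·Δl_i)·tanφ'] / Σ W_i sinα_i, with Δl_i = b_i / cosα_i.
Slice 1: Δl = 2.6/cos(-8.6°) = 2.630 m; N'_1 = 54·cos(-8.6°) − 1·2.630 = 50.8; c'Δl = 0.79; W sinα = -8.1
Slice 2: Δl = 1.3/cos5.8° = 1.307 m; N'_2 = 58·cos5.8° − 17·1.307 = 35.5; c'Δl = 0.39; W sinα = 5.9
Slice 3: Δl = 2.2/cos19.1° = 2.328 m; N'_3 = 100·cos19.1° − 16·2.328 = 57.2; c'Δl = 0.70; W sinα = 32.7
Slice 4: Δl = 2.4/cos38.6° = 3.071 m; N'_4 = 53·cos38.6° − 11·3.071 = 7.6; c'Δl = 0.92; W sinα = 33.1
Σc'Δl = 2.8 kN/m; ΣN' = 151.1 kN/m; ΣW sinα = 63.6 kN/m
Resisting = 2.8 + 151.1·tan27.1° = 2.8 + 77.3 = 80.1 kN/m
FS = 80.1 / 63.6 = 1.261

FS = 1.26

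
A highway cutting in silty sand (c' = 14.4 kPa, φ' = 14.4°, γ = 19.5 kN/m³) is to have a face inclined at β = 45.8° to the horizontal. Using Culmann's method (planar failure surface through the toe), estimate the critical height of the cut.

H_c = 14.01 m

Culmann's analysis gives the critical failure plane at α_cr = (β + φ')/2 = (45.8 + 14.4)/2 = 30.1°, and the critical height
H_c = (4c'/γ) · sinβ cosφ' / [1 − cos(β − φ')]
    = (4·14.4/19.5) · sin45.8°·cos14.4° / [1 − cos(31.4°)]
    = 2.954 · 0.7169·0.9686 / [1 − 0.8536]
    = 2.954 · 0.6944 / 0.1464
    = 14.01 m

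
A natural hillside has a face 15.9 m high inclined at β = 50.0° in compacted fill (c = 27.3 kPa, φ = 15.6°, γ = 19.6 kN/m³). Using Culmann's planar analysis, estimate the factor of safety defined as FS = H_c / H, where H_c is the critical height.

FS = 1.48

H_c = (4c/γ) · sinβ cosφ / [1 − cos(β − φ)]
    = (4·27.3/19.6) · sin50.0°·cos15.6° / [1 − cos34.4°]
    = 5.571 · 0.7378 / 0.1749 = 23.51 m
FS = H_c / H = 23.51 / 15.9 = 1.478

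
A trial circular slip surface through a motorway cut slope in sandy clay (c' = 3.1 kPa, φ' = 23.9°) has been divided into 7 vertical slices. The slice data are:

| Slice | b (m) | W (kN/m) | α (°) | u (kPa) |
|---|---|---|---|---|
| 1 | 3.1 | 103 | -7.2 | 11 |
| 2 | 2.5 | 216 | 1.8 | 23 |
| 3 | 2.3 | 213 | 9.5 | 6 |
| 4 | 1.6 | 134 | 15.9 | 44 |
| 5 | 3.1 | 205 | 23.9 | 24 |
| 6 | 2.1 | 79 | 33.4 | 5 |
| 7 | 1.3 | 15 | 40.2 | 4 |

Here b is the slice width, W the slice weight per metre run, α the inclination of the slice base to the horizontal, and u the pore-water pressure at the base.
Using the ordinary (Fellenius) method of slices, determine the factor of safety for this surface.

Ordinary method of slices: FS = Σ[c'·Δl_i + (W_i cosα_i − u_i·Δl_i)·tanφ'] / Σ W_i sinα_i, with Δl_i = b_i / cosα_i.
Slice 1: Δl = 3.1/cos(-7.2°) = 3.125 m; N'_1 = 103·cos(-7.2°) − 11·3.125 = 67.8; c'Δl = 9.69; W sinα = -12.9
Slice 2: Δl = 2.5/cos1.8° = 2.501 m; N'_2 = 216·cos1.8° − 23·2.501 = 158.4; c'Δl = 7.75; W sinα = 6.8
Slice 3: Δl = 2.3/cos9.5° = 2.332 m; N'_3 = 213·cos9.5° − 6·2.332 = 196.1; c'Δl = 7.23; W sinα = 35.2
Slice 4: Δl = 1.6/cos15.9° = 1.664 m; N'_4 = 134·cos15.9° − 44·1.664 = 55.7; c'Δl = 5.16; W sinα = 36.7
Slice 5: Δl = 3.1/cos23.9° = 3.391 m; N'_5 = 205·cos23.9° − 24·3.391 = 106.0; c'Δl = 10.51; W sinα = 83.1
Slice 6: Δl = 2.1/cos33.4° = 2.515 m; N'_6 = 79·cos33.4° − 5·2.515 = 53.4; c'Δl = 7.80; W sinα = 43.5
Slice 7: Δl = 1.3/cos40.2° = 1.702 m; N'_7 = 15·cos40.2° − 4·1.702 = 4.6; c'Δl = 5.28; W sinα = 9.7
Σc'Δl = 53.4 kN/m; ΣN' = 642.0 kN/m; ΣW sinα = 202.0 kN/m
Resisting = 53.4 + 642.0·tan23.9° = 53.4 + 284.5 = 337.9 kN/m
FS = 337.9 / 202.0 = 1.673

FS = 1.67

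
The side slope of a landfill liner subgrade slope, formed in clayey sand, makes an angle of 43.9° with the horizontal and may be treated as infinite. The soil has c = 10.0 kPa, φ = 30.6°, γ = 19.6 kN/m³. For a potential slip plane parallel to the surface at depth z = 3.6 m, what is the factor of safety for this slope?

For an infinite slope with a slip plane parallel to the surface (no pore pressure): FS = [c + γz cos²β tanφ] / [γz sinβ cosβ].
γz = 19.6·3.6 = 70.56 kN/m²
Numerator = 10.0 + 70.56·cos²43.9°·tan30.6° = 10.0 + 70.56·0.5192·0.5914 = 31.665 kPa
Denominator = 70.56·sin43.9°·cos43.9° = 70.56·0.6934·0.7206 = 35.254 kPa
FS = 31.665 / 35.254 = 0.898

FS = 0.90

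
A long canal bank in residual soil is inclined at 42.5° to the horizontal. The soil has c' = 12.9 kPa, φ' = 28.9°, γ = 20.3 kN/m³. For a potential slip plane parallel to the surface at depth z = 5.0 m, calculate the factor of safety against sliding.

FS = 0.86

For an infinite slope with a slip plane parallel to the surface (no pore pressure): FS = [c' + γz cos²β tanφ'] / [γz sinβ cosβ].
γz = 20.3·5.0 = 101.50 kN/m²
Numerator = 12.9 + 101.50·cos²42.5°·tan28.9° = 12.9 + 101.50·0.5436·0.5520 = 43.357 kPa
Denominator = 101.50·sin42.5°·cos42.5° = 101.50·0.6756·0.7373 = 50.557 kPa
FS = 43.357 / 50.557 = 0.858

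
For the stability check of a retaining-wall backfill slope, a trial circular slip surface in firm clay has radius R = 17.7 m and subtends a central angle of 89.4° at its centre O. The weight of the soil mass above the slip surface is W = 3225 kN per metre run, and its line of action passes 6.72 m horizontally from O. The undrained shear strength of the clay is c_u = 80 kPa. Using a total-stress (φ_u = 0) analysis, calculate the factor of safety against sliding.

Taking moments about the centre O, the resisting moment is provided by the undrained shear strength acting along the arc:
Arc length L_a = R·θ = 17.7·(89.4°·π/180) = 17.7·1.5603 = 27.62 m
M_R = c_u·L_a·R = 80·27.62·17.7 = 39106.7 kN·m/m
M_D = W·d = 3225·6.72 = 21672.0 kN·m/m
FS = M_R / M_D = 39106.7 / 21672.0 = 1.804

FS = 1.80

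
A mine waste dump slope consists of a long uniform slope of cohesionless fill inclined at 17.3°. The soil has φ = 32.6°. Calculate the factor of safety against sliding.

FS = 2.05

For a dry cohesionless infinite slope the factor of safety is FS = tanφ / tanβ.
FS = tan32.6° / tan17.3° = 0.6395 / 0.3115 = 2.053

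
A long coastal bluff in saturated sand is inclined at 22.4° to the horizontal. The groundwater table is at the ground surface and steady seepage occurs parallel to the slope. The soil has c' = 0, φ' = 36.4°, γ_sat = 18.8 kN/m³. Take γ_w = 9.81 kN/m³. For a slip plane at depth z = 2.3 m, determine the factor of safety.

With seepage parallel to the slope and the water table at the surface, the effective normal stress on the slip plane uses the buoyant unit weight γ' = γ_sat − γ_w while the driving shear stress uses γ_sat:
FS = [c' + γ' z cos²β tanφ'] / [γ_sat z sinβ cosβ]
(For c' = 0 this reduces to FS = (γ'/γ_sat)·tanφ'/tanβ.)
γ' = 18.8 − 9.81 = 8.99 kN/m³
Numerator = 0.0 + 8.99·2.3·cos²22.4°·tan36.4° = 0.0 + 8.99·2.3·0.8548·0.7373 = 13.031 kPa
Denominator = 18.8·2.3·sin22.4°·cos22.4° = 18.8·2.3·0.3811·0.9245 = 15.234 kPa
FS = 13.031 / 15.234 = 0.855

FS = 0.86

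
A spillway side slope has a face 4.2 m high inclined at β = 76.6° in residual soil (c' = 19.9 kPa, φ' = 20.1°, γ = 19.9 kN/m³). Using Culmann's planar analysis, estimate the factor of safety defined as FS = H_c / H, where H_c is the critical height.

H_c = (4c'/γ) · sinβ cosφ' / [1 − cos(β − φ')]
    = (4·19.9/19.9) · sin76.6°·cos20.1° / [1 − cos56.5°]
    = 4.000 · 0.9135 / 0.4481 = 8.16 m
FS = H_c / H = 8.16 / 4.2 = 1.942

FS = 1.94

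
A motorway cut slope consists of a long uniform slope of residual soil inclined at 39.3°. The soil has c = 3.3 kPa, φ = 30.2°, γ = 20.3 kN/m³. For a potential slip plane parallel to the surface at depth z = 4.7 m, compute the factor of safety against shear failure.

FS = 0.78

For an infinite slope with a slip plane parallel to the surface (no pore pressure): FS = [c + γz cos²β tanφ] / [γz sinβ cosβ].
γz = 20.3·4.7 = 95.41 kN/m²
Numerator = 3.3 + 95.41·cos²39.3°·tan30.2° = 3.3 + 95.41·0.5988·0.5820 = 36.553 kPa
Denominator = 95.41·sin39.3°·cos39.3° = 95.41·0.6334·0.7738 = 46.764 kPa
FS = 36.553 / 46.764 = 0.782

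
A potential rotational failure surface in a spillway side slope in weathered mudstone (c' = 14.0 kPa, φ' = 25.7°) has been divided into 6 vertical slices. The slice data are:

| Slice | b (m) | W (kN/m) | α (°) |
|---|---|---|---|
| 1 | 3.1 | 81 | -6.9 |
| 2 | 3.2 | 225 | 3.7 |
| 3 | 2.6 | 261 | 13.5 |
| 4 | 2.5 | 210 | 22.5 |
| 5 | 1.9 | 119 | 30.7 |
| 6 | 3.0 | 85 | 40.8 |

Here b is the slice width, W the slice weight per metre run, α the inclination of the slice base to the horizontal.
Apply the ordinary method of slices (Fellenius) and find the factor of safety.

FS = 2.64

Ordinary method of slices: FS = Σ[c'·Δl_i + (W_i cosα_i)·tanφ'] / Σ W_i sinα_i, with Δl_i = b_i / cosα_i.
Slice 1: Δl = 3.1/cos(-6.9°) = 3.123 m; N'_1 = 81·cos(-6.9°) = 80.4; c'Δl = 43.72; W sinα = -9.7
Slice 2: Δl = 3.2/cos3.7° = 3.207 m; N'_2 = 225·cos3.7° = 224.5; c'Δl = 44.89; W sinα = 14.5
Slice 3: Δl = 2.6/cos13.5° = 2.674 m; N'_3 = 261·cos13.5° = 253.8; c'Δl = 37.43; W sinα = 60.9
Slice 4: Δl = 2.5/cos22.5° = 2.706 m; N'_4 = 210·cos22.5° = 194.0; c'Δl = 37.88; W sinα = 80.4
Slice 5: Δl = 1.9/cos30.7° = 2.210 m; N'_5 = 119·cos30.7° = 102.3; c'Δl = 30.94; W sinα = 60.8
Slice 6: Δl = 3.0/cos40.8° = 3.963 m; N'_6 = 85·cos40.8° = 64.3; c'Δl = 55.48; W sinα = 55.5
Σc'Δl = 250.3 kN/m; ΣN' = 919.4 kN/m; ΣW sinα = 262.4 kN/m
Resisting = 250.3 + 919.4·tan25.7° = 250.3 + 442.5 = 692.8 kN/m
FS = 692.8 / 262.4 = 2.641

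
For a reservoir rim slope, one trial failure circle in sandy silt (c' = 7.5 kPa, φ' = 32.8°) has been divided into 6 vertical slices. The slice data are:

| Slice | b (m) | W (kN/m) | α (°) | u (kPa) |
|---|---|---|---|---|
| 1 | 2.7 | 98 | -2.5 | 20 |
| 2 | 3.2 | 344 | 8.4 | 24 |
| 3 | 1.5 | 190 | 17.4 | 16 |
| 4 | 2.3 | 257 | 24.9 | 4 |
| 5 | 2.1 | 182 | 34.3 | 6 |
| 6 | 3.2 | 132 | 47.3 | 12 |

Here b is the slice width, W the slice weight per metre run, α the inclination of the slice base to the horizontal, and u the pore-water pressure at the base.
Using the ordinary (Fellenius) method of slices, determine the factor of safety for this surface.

Ordinary method of slices: FS = Σ[c'·Δl_i + (W_i cosα_i − u_i·Δl_i)·tanφ'] / Σ W_i sinα_i, with Δl_i = b_i / cosα_i.
Slice 1: Δl = 2.7/cos(-2.5°) = 2.703 m; N'_1 = 98·cos(-2.5°) − 20·2.703 = 43.9; c'Δl = 20.27; W sinα = -4.3
Slice 2: Δl = 3.2/cos8.4° = 3.235 m; N'_2 = 344·cos8.4° − 24·3.235 = 262.7; c'Δl = 24.26; W sinα = 50.3
Slice 3: Δl = 1.5/cos17.4° = 1.572 m; N'_3 = 190·cos17.4° − 16·1.572 = 156.2; c'Δl = 11.79; W sinα = 56.8
Slice 4: Δl = 2.3/cos24.9° = 2.536 m; N'_4 = 257·cos24.9° − 4·2.536 = 223.0; c'Δl = 19.02; W sinα = 108.2
Slice 5: Δl = 2.1/cos34.3° = 2.542 m; N'_5 = 182·cos34.3° − 6·2.542 = 135.1; c'Δl = 19.07; W sinα = 102.6
Slice 6: Δl = 3.2/cos47.3° = 4.719 m; N'_6 = 132·cos47.3° − 12·4.719 = 32.9; c'Δl = 35.39; W sinα = 97.0
Σc'Δl = 129.8 kN/m; ΣN' = 853.6 kN/m; ΣW sinα = 410.6 kN/m
Resisting = 129.8 + 853.6·tan32.8° = 129.8 + 550.1 = 679.9 kN/m
FS = 679.9 / 410.6 = 1.656

FS = 1.66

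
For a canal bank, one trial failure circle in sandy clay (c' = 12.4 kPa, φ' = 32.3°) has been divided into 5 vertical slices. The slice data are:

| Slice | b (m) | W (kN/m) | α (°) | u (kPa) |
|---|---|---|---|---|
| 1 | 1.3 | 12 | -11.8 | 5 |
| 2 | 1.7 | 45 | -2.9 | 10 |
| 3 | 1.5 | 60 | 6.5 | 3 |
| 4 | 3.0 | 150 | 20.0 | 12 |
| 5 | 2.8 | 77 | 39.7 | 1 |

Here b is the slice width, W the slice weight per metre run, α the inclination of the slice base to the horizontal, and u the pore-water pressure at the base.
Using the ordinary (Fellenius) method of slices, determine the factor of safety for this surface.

FS = 2.89

Ordinary method of slices: FS = Σ[c'·Δl_i + (W_i cosα_i − u_i·Δl_i)·tanφ'] / Σ W_i sinα_i, with Δl_i = b_i / cosα_i.
Slice 1: Δl = 1.3/cos(-11.8°) = 1.328 m; N'_1 = 12·cos(-11.8°) − 5·1.328 = 5.1; c'Δl = 16.47; W sinα = -2.5
Slice 2: Δl = 1.7/cos(-2.9°) = 1.702 m; N'_2 = 45·cos(-2.9°) − 10·1.702 = 27.9; c'Δl = 21.11; W sinα = -2.3
Slice 3: Δl = 1.5/cos6.5° = 1.510 m; N'_3 = 60·cos6.5° − 3·1.510 = 55.1; c'Δl = 18.72; W sinα = 6.8
Slice 4: Δl = 3.0/cos20.0° = 3.193 m; N'_4 = 150·cos20.0° − 12·3.193 = 102.6; c'Δl = 39.59; W sinα = 51.3
Slice 5: Δl = 2.8/cos39.7° = 3.639 m; N'_5 = 77·cos39.7° − 1·3.639 = 55.6; c'Δl = 45.13; W sinα = 49.2
Σc'Δl = 141.0 kN/m; ΣN' = 246.4 kN/m; ΣW sinα = 102.5 kN/m
Resisting = 141.0 + 246.4·tan32.3° = 141.0 + 155.7 = 296.8 kN/m
FS = 296.8 / 102.5 = 2.894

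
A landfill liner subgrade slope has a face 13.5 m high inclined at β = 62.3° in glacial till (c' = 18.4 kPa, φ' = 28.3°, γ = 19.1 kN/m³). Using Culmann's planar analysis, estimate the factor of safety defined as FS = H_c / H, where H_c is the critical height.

H_c = (4c'/γ) · sinβ cosφ' / [1 − cos(β − φ')]
    = (4·18.4/19.1) · sin62.3°·cos28.3° / [1 − cos34.0°]
    = 3.853 · 0.7796 / 0.1710 = 17.57 m
FS = H_c / H = 17.57 / 13.5 = 1.302

FS = 1.30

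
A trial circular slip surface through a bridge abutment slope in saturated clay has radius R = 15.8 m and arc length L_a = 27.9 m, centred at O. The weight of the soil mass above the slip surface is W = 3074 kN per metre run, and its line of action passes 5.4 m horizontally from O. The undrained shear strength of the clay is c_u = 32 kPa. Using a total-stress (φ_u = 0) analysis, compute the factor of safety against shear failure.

FS = 0.85

Taking moments about the centre O, the resisting moment is provided by the undrained shear strength acting along the arc:
M_R = c_u·L_a·R = 32·27.90·15.8 = 14106.2 kN·m/m
M_D = W·d = 3074·5.4 = 16599.6 kN·m/m
FS = M_R / M_D = 14106.2 / 16599.6 = 0.850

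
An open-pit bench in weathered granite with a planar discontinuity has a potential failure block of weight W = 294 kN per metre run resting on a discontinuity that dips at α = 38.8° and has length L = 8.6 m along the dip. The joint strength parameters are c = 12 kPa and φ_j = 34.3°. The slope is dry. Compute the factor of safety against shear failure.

Resolving the block weight along and normal to the plane and applying the Mohr–Coulomb strength on the joint:
N' = W cosα = 294·cos38.8° = 229.1 kN/m
Driving force T = W sinα = 294·sin38.8° = 184.2 kN/m
Resisting force R = c·L + N'·tanφ_j = 12·8.6 + 229.1·tan34.3° = 103.2 + 156.3 = 259.5 kN/m
FS = R / T = 259.5 / 184.2 = 1.409

FS = 1.41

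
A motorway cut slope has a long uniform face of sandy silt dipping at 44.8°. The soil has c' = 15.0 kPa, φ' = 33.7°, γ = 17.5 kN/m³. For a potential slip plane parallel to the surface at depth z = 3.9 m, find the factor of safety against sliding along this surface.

FS = 1.11

For an infinite slope with a slip plane parallel to the surface (no pore pressure): FS = [c' + γz cos²β tanφ'] / [γz sinβ cosβ].
γz = 17.5·3.9 = 68.25 kN/m²
Numerator = 15.0 + 68.25·cos²44.8°·tan33.7° = 15.0 + 68.25·0.5035·0.6669 = 37.917 kPa
Denominator = 68.25·sin44.8°·cos44.8° = 68.25·0.7046·0.7096 = 34.124 kPa
FS = 37.917 / 34.124 = 1.111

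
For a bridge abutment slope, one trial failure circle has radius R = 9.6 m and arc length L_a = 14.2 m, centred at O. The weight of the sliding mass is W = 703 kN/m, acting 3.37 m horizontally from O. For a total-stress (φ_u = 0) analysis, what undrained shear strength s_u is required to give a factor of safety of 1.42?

s_u = 24.7 kPa

FS = s_u·L_a·R / (W·d), so s_u = FS·W·d / (L_a·R).
s_u = 1.42·703·3.37 / (14.20·9.6) = 3364.1 / 136.32 = 24.68 kPa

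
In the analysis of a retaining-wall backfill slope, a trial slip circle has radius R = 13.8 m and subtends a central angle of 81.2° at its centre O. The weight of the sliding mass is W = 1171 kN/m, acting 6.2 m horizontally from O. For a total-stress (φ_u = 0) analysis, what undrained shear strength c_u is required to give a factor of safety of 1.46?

FS = c_u·L_a·R / (W·d), so c_u = FS·W·d / (L_a·R).
Arc length L_a = R·θ = 13.8·(81.2°·π/180) = 13.8·1.4172 = 19.56 m
c_u = 1.46·1171·6.2 / (19.56·13.8) = 10599.9 / 269.89 = 39.27 kPa

c_u = 39.3 kPa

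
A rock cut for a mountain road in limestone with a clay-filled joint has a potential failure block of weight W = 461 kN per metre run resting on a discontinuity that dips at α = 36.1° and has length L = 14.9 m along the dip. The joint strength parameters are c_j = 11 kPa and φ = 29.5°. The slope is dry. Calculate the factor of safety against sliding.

Resolving the block weight along and normal to the plane and applying the Mohr–Coulomb strength on the joint:
N' = W cosα = 461·cos36.1° = 372.5 kN/m
Driving force T = W sinα = 461·sin36.1° = 271.6 kN/m
Resisting force R = c_j·L + N'·tanφ = 11·14.9 + 372.5·tan29.5° = 163.9 + 210.7 = 374.6 kN/m
FS = R / T = 374.6 / 271.6 = 1.379

FS = 1.38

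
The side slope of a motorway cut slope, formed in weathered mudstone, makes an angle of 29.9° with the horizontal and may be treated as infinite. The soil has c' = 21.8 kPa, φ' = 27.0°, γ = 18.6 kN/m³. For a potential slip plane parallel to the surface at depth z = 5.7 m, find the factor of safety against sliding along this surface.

FS = 1.36

For an infinite slope with a slip plane parallel to the surface (no pore pressure): FS = [c' + γz cos²β tanφ'] / [γz sinβ cosβ].
γz = 18.6·5.7 = 106.02 kN/m²
Numerator = 21.8 + 106.02·cos²29.9°·tan27.0° = 21.8 + 106.02·0.7515·0.5095 = 62.396 kPa
Denominator = 106.02·sin29.9°·cos29.9° = 106.02·0.4985·0.8669 = 45.815 kPa
FS = 62.396 / 45.815 = 1.362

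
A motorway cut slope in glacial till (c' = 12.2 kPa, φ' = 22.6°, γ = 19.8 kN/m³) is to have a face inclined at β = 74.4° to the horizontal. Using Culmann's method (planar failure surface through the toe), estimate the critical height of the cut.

Culmann's analysis gives the critical failure plane at α_cr = (β + φ')/2 = (74.4 + 22.6)/2 = 48.5°, and the critical height
H_c = (4c'/γ) · sinβ cosφ' / [1 − cos(β − φ')]
    = (4·12.2/19.8) · sin74.4°·cos22.6° / [1 − cos(51.8°)]
    = 2.465 · 0.9632·0.9232 / [1 − 0.6184]
    = 2.465 · 0.8892 / 0.3816
    = 5.74 m

H_c = 5.74 m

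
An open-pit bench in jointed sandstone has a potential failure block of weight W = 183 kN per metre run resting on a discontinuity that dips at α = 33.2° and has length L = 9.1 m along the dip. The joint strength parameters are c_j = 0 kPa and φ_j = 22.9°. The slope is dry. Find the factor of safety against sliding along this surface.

FS = 0.65

Resolving the block weight along and normal to the plane and applying the Mohr–Coulomb strength on the joint:
N' = W cosα = 183·cos33.2° = 153.1 kN/m
Driving force T = W sinα = 183·sin33.2° = 100.2 kN/m
Resisting force R = c_j·L + N'·tanφ_j = 0·9.1 + 153.1·tan22.9° = 0.0 + 64.7 = 64.7 kN/m
FS = R / T = 64.7 / 100.2 = 0.646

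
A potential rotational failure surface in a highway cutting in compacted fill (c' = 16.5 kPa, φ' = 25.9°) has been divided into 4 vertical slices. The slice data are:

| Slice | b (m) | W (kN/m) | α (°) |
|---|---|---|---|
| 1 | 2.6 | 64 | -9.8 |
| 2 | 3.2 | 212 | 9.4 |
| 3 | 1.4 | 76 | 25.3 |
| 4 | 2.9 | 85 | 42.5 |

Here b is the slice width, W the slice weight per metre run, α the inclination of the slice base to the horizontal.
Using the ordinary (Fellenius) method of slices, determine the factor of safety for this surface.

FS = 3.37

Ordinary method of slices: FS = Σ[c'·Δl_i + (W_i cosα_i)·tanφ'] / Σ W_i sinα_i, with Δl_i = b_i / cosα_i.
Slice 1: Δl = 2.6/cos(-9.8°) = 2.639 m; N'_1 = 64·cos(-9.8°) = 63.1; c'Δl = 43.54; W sinα = -10.9
Slice 2: Δl = 3.2/cos9.4° = 3.244 m; N'_2 = 212·cos9.4° = 209.2; c'Δl = 53.52; W sinα = 34.6
Slice 3: Δl = 1.4/cos25.3° = 1.549 m; N'_3 = 76·cos25.3° = 68.7; c'Δl = 25.55; W sinα = 32.5
Slice 4: Δl = 2.9/cos42.5° = 3.933 m; N'_4 = 85·cos42.5° = 62.7; c'Δl = 64.90; W sinα = 57.4
Σc'Δl = 187.5 kN/m; ΣN' = 403.6 kN/m; ΣW sinα = 113.6 kN/m
Resisting = 187.5 + 403.6·tan25.9° = 187.5 + 196.0 = 383.5 kN/m
FS = 383.5 / 113.6 = 3.375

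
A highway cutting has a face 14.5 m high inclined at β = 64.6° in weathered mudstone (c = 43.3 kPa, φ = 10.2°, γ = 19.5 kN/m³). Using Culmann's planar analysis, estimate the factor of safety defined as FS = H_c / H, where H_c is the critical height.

H_c = (4c/γ) · sinβ cosφ / [1 − cos(β − φ)]
    = (4·43.3/19.5) · sin64.6°·cos10.2° / [1 − cos54.4°]
    = 8.882 · 0.8891 / 0.4179 = 18.90 m
FS = H_c / H = 18.90 / 14.5 = 1.303

FS = 1.30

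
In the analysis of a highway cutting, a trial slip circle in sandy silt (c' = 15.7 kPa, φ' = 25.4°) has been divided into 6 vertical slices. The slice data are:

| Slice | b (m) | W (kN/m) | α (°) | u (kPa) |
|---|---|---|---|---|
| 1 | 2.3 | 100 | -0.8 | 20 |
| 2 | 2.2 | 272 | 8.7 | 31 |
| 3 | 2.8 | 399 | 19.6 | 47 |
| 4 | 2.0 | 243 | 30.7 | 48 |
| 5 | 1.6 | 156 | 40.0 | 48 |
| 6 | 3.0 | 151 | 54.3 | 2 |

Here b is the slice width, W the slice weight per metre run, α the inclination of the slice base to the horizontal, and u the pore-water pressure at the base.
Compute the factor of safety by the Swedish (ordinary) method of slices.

FS = 1.14

Ordinary method of slices: FS = Σ[c'·Δl_i + (W_i cosα_i − u_i·Δl_i)·tanφ'] / Σ W_i sinα_i, with Δl_i = b_i / cosα_i.
Slice 1: Δl = 2.3/cos(-0.8°) = 2.300 m; N'_1 = 100·cos(-0.8°) − 20·2.300 = 54.0; c'Δl = 36.11; W sinα = -1.4
Slice 2: Δl = 2.2/cos8.7° = 2.226 m; N'_2 = 272·cos8.7° − 31·2.226 = 199.9; c'Δl = 34.94; W sinα = 41.1
Slice 3: Δl = 2.8/cos19.6° = 2.972 m; N'_3 = 399·cos19.6° − 47·2.972 = 236.2; c'Δl = 46.66; W sinα = 133.8
Slice 4: Δl = 2.0/cos30.7° = 2.326 m; N'_4 = 243·cos30.7° − 48·2.326 = 97.3; c'Δl = 36.52; W sinα = 124.1
Slice 5: Δl = 1.6/cos40.0° = 2.089 m; N'_5 = 156·cos40.0° − 48·2.089 = 19.2; c'Δl = 32.79; W sinα = 100.3
Slice 6: Δl = 3.0/cos54.3° = 5.141 m; N'_6 = 151·cos54.3° − 2·5.141 = 77.8; c'Δl = 80.71; W sinα = 122.6
Σc'Δl = 267.7 kN/m; ΣN' = 684.4 kN/m; ΣW sinα = 520.6 kN/m
Resisting = 267.7 + 684.4·tan25.4° = 267.7 + 325.0 = 592.7 kN/m
FS = 592.7 / 520.6 = 1.139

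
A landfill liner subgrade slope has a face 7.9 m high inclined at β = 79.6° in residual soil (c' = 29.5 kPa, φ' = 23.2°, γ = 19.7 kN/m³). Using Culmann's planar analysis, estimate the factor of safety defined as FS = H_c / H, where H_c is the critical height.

H_c = (4c'/γ) · sinβ cosφ' / [1 − cos(β − φ')]
    = (4·29.5/19.7) · sin79.6°·cos23.2° / [1 − cos56.4°]
    = 5.990 · 0.9040 / 0.4466 = 12.12 m
FS = H_c / H = 12.12 / 7.9 = 1.535

FS = 1.53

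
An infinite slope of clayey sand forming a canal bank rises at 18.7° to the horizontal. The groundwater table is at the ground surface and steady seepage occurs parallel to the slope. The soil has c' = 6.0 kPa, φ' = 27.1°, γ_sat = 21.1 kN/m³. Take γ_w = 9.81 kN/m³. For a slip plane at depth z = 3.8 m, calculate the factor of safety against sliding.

With seepage parallel to the slope and the water table at the surface, the effective normal stress on the slip plane uses the buoyant unit weight γ' = γ_sat − γ_w while the driving shear stress uses γ_sat:
FS = [c' + γ' z cos²β tanφ'] / [γ_sat z sinβ cosβ]
γ' = 21.1 − 9.81 = 11.29 kN/m³
Numerator = 6.0 + 11.29·3.8·cos²18.7°·tan27.1° = 6.0 + 11.29·3.8·0.8972·0.5117 = 25.697 kPa
Denominator = 21.1·3.8·sin18.7°·cos18.7° = 21.1·3.8·0.3206·0.9472 = 24.350 kPa
FS = 25.697 / 24.350 = 1.055

FS = 1.06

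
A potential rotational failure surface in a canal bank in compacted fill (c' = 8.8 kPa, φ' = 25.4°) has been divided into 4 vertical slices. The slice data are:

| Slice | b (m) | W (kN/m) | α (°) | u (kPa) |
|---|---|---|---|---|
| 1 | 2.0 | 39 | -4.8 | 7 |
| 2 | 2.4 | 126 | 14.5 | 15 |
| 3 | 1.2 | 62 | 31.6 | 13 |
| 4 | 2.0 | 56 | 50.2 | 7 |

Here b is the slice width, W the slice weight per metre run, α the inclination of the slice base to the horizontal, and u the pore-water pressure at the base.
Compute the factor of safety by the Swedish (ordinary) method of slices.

FS = 1.49

Ordinary method of slices: FS = Σ[c'·Δl_i + (W_i cosα_i − u_i·Δl_i)·tanφ'] / Σ W_i sinα_i, with Δl_i = b_i / cosα_i.
Slice 1: Δl = 2.0/cos(-4.8°) = 2.007 m; N'_1 = 39·cos(-4.8°) − 7·2.007 = 24.8; c'Δl = 17.66; W sinα = -3.3
Slice 2: Δl = 2.4/cos14.5° = 2.479 m; N'_2 = 126·cos14.5° − 15·2.479 = 84.8; c'Δl = 21.81; W sinα = 31.5
Slice 3: Δl = 1.2/cos31.6° = 1.409 m; N'_3 = 62·cos31.6° − 13·1.409 = 34.5; c'Δl = 12.40; W sinα = 32.5
Slice 4: Δl = 2.0/cos50.2° = 3.124 m; N'_4 = 56·cos50.2° − 7·3.124 = 14.0; c'Δl = 27.50; W sinα = 43.0
Σc'Δl = 79.4 kN/m; ΣN' = 158.1 kN/m; ΣW sinα = 103.8 kN/m
Resisting = 79.4 + 158.1·tan25.4° = 79.4 + 75.1 = 154.4 kN/m
FS = 154.4 / 103.8 = 1.488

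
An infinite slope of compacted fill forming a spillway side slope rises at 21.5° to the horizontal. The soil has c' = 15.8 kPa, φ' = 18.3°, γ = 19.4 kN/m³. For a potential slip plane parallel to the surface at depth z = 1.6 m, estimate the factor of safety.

For an infinite slope with a slip plane parallel to the surface (no pore pressure): FS = [c' + γz cos²β tanφ'] / [γz sinβ cosβ].
γz = 19.4·1.6 = 31.04 kN/m²
Numerator = 15.8 + 31.04·cos²21.5°·tan18.3° = 15.8 + 31.04·0.8657·0.3307 = 24.687 kPa
Denominator = 31.04·sin21.5°·cos21.5° = 31.04·0.3665·0.9304 = 10.585 kPa
FS = 24.687 / 10.585 = 2.332

FS = 2.33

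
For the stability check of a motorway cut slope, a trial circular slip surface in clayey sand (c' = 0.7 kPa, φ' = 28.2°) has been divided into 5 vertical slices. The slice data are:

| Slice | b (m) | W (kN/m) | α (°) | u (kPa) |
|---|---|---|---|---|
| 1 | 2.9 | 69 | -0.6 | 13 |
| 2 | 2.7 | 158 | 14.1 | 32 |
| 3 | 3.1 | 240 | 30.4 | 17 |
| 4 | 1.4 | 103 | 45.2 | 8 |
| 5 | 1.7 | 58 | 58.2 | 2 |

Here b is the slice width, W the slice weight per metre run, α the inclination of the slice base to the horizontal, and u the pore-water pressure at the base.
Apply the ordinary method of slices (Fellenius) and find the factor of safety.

Ordinary method of slices: FS = Σ[c'·Δl_i + (W_i cosα_i − u_i·Δl_i)·tanφ'] / Σ W_i sinα_i, with Δl_i = b_i / cosα_i.
Slice 1: Δl = 2.9/cos(-0.6°) = 2.900 m; N'_1 = 69·cos(-0.6°) − 13·2.900 = 31.3; c'Δl = 2.03; W sinα = -0.7
Slice 2: Δl = 2.7/cos14.1° = 2.784 m; N'_2 = 158·cos14.1° − 32·2.784 = 64.2; c'Δl = 1.95; W sinα = 38.5
Slice 3: Δl = 3.1/cos30.4° = 3.594 m; N'_3 = 240·cos30.4° − 17·3.594 = 145.9; c'Δl = 2.52; W sinα = 121.4
Slice 4: Δl = 1.4/cos45.2° = 1.987 m; N'_4 = 103·cos45.2° − 8·1.987 = 56.7; c'Δl = 1.39; W sinα = 73.1
Slice 5: Δl = 1.7/cos58.2° = 3.226 m; N'_5 = 58·cos58.2° − 2·3.226 = 24.1; c'Δl = 2.26; W sinα = 49.3
Σc'Δl = 10.1 kN/m; ΣN' = 322.1 kN/m; ΣW sinα = 281.6 kN/m
Resisting = 10.1 + 322.1·tan28.2° = 10.1 + 172.7 = 182.9 kN/m
FS = 182.9 / 281.6 = 0.649

FS = 0.65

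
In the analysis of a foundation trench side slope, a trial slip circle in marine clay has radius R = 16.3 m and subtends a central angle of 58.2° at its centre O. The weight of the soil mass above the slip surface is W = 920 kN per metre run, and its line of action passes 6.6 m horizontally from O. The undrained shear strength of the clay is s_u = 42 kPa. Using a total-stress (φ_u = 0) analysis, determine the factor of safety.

Taking moments about the centre O, the resisting moment is provided by the undrained shear strength acting along the arc:
Arc length L_a = R·θ = 16.3·(58.2°·π/180) = 16.3·1.0158 = 16.56 m
M_R = s_u·L_a·R = 42·16.56·16.3 = 11335.1 kN·m/m
M_D = W·d = 920·6.6 = 6072.0 kN·m/m
FS = M_R / M_D = 11335.1 / 6072.0 = 1.867

FS = 1.87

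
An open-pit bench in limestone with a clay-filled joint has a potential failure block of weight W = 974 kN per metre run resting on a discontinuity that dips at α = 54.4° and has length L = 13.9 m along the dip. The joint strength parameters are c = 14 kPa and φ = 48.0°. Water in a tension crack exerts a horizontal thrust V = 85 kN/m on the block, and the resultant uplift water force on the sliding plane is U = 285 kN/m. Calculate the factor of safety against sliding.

Resolving the block weight along and normal to the plane and applying the Mohr–Coulomb strength on the joint:
N' = W cosα − U − V sinα = 974·cos54.4° − 285 − 85·sin54.4° = 212.9 kN/m
Driving force T = W sinα + V cosα = 974·sin54.4° + 85·cos54.4° = 841.4 kN/m
Resisting force R = c·L + N'·tanφ = 14·13.9 + 212.9·tan48.0° = 194.6 + 236.4 = 431.0 kN/m
FS = R / T = 431.0 / 841.4 = 0.512

FS = 0.51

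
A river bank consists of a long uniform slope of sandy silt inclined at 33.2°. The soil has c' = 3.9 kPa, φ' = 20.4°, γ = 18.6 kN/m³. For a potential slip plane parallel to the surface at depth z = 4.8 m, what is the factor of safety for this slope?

FS = 0.66

For an infinite slope with a slip plane parallel to the surface (no pore pressure): FS = [c' + γz cos²β tanφ'] / [γz sinβ cosβ].
γz = 18.6·4.8 = 89.28 kN/m²
Numerator = 3.9 + 89.28·cos²33.2°·tan20.4° = 3.9 + 89.28·0.7002·0.3719 = 27.148 kPa
Denominator = 89.28·sin33.2°·cos33.2° = 89.28·0.5476·0.8368 = 40.906 kPa
FS = 27.148 / 40.906 = 0.664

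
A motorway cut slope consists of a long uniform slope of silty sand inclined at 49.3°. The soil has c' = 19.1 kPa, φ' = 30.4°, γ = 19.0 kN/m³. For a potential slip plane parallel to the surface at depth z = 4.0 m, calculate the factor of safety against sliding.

For an infinite slope with a slip plane parallel to the surface (no pore pressure): FS = [c' + γz cos²β tanφ'] / [γz sinβ cosβ].
γz = 19.0·4.0 = 76.00 kN/m²
Numerator = 19.1 + 76.00·cos²49.3°·tan30.4° = 19.1 + 76.00·0.4252·0.5867 = 38.061 kPa
Denominator = 76.00·sin49.3°·cos49.3° = 76.00·0.7581·0.6521 = 37.573 kPa
FS = 38.061 / 37.573 = 1.013

FS = 1.01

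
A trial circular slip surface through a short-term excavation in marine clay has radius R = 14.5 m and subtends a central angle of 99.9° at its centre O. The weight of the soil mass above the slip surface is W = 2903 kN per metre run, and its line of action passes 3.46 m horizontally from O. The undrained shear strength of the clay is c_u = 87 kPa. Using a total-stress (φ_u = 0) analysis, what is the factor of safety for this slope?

FS = 3.18

Taking moments about the centre O, the resisting moment is provided by the undrained shear strength acting along the arc:
Arc length L_a = R·θ = 14.5·(99.9°·π/180) = 14.5·1.7436 = 25.28 m
M_R = c_u·L_a·R = 87·25.28·14.5 = 31893.2 kN·m/m
M_D = W·d = 2903·3.46 = 10044.4 kN·m/m
FS = M_R / M_D = 31893.2 / 10044.4 = 3.175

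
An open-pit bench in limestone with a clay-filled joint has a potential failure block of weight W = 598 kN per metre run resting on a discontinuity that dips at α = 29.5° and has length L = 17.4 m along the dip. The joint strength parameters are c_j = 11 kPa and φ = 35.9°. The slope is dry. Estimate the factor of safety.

FS = 1.93

Resolving the block weight along and normal to the plane and applying the Mohr–Coulomb strength on the joint:
N' = W cosα = 598·cos29.5° = 520.5 kN/m
Driving force T = W sinα = 598·sin29.5° = 294.5 kN/m
Resisting force R = c_j·L + N'·tanφ = 11·17.4 + 520.5·tan35.9° = 191.4 + 376.8 = 568.2 kN/m
FS = R / T = 568.2 / 294.5 = 1.929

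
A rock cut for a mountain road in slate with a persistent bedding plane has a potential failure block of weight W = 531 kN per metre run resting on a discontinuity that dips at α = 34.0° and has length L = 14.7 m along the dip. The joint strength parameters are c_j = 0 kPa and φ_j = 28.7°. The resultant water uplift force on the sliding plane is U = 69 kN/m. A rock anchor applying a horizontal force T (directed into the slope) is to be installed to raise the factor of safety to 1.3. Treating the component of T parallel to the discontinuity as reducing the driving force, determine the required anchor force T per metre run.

Resolving forces along and normal to the sliding plane, with the horizontal anchor force T adding T·sinα to the effective normal force and T·cosα acting up the plane against the driving force:
FS = [c_jL + (W cosα − U + T sinα) tanφ_j] / [W sinα − T cosα]
Without the anchor: N' = 371.2 kN/m, driving T_d = 296.9 kN/m, resisting R = 0·14.7 + 371.2·tan28.7° = 203.2 kN/m, FS = 0.68.
Setting FS = 1.3 and solving for T:
1.3·(296.9 − T cos34.0°) = 203.2 + T sin34.0°·tan28.7°
T·(sin34.0°·tan28.7° + 1.3·cos34.0°) = 1.3·296.9 − 203.2
T·(0.5592·0.5475 + 1.3·0.8290) = 386.0 − 203.2 = 182.8
T·1.3839 = 182.8
T = 132.1 kN/m

T = 132 kN/m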